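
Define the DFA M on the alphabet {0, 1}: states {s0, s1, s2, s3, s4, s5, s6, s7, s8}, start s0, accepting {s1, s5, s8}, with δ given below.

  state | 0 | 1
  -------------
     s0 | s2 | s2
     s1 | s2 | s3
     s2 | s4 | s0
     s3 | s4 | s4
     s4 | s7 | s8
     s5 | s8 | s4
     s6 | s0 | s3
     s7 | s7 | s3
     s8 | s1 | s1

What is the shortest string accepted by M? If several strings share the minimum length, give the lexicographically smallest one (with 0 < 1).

001

A breadth-first search from s0 reaches an accepting state first via the path s0 → s2 → s4 → s8 on input 001.
No string of length < 3 is accepted (BFS exhausts all shorter strings without reaching an accepting state), and 001 is the lexicographically least accepting string of length 3.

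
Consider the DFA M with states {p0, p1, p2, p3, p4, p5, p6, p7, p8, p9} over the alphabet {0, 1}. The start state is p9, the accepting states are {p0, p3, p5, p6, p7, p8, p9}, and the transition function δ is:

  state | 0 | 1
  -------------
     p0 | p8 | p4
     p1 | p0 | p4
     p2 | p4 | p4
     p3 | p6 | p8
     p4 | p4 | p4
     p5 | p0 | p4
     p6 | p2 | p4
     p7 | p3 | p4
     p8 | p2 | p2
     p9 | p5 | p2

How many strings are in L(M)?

4

The useful subgraph on states {p0, p5, p8, p9} is acyclic, so L(M) is finite; the longest accepting path visits 4 useful states, giving maximum string length 3.
Counting accepting paths from p9 by length: 1 of length 0, 1 of length 1, 1 of length 2, 1 of length 3. Total 4.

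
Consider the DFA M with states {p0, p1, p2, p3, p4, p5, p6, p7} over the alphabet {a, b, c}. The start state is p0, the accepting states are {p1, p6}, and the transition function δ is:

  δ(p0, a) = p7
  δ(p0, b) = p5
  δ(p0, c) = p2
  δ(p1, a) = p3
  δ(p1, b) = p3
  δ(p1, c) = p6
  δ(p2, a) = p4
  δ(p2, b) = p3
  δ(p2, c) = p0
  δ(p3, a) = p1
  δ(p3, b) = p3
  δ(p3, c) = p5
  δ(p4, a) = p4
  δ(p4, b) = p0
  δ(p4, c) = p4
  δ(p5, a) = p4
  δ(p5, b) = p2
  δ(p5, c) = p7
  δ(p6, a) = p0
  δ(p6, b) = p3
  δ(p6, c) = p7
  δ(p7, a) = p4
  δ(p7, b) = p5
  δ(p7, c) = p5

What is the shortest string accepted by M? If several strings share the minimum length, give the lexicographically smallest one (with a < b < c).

cba

A breadth-first search from p0 reaches an accepting state first via the path p0 → p2 → p3 → p1 on input cba.
No string of length < 3 is accepted (BFS exhausts all shorter strings without reaching an accepting state), and cba is the lexicographically least accepting string of length 3.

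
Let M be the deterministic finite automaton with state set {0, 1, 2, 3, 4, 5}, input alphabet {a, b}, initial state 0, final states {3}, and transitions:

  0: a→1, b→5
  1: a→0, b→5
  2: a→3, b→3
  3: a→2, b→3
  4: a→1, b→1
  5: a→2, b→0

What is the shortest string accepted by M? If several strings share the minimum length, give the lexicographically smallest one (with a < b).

baa

A breadth-first search from 0 reaches an accepting state first via the path 0 → 5 → 2 → 3 on input baa.
No string of length < 3 is accepted (BFS exhausts all shorter strings without reaching an accepting state), and baa is the lexicographically least accepting string of length 3.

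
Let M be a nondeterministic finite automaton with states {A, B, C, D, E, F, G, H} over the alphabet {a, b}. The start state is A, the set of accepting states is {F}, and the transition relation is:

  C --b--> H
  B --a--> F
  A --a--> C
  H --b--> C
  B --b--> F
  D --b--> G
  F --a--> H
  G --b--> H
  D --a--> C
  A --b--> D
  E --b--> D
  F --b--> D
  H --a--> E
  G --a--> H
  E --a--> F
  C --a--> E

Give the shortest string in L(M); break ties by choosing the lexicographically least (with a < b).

aaa

A breadth-first search from A reaches an accepting state first via the path A → C → E → F on input aaa.
No string of length < 3 is accepted (BFS exhausts all shorter strings without reaching an accepting state), and aaa is the lexicographically least accepting string of length 3.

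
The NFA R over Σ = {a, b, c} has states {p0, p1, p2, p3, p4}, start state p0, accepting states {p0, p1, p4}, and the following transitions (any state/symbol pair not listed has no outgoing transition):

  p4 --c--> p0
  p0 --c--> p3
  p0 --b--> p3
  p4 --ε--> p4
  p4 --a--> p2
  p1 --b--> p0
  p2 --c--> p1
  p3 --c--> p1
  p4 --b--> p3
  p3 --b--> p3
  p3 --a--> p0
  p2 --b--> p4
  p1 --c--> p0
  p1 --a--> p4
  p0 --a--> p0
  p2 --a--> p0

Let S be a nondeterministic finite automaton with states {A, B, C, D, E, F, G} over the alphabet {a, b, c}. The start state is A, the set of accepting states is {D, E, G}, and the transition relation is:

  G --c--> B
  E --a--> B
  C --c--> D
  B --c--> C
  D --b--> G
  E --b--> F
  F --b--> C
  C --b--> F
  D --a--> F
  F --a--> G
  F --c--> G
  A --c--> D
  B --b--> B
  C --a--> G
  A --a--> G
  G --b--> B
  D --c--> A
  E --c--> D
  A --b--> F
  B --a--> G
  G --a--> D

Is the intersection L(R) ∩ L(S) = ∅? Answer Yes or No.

The string a is accepted by both R and S.
Hence L(R) ∩ L(S) ≠ ∅.

No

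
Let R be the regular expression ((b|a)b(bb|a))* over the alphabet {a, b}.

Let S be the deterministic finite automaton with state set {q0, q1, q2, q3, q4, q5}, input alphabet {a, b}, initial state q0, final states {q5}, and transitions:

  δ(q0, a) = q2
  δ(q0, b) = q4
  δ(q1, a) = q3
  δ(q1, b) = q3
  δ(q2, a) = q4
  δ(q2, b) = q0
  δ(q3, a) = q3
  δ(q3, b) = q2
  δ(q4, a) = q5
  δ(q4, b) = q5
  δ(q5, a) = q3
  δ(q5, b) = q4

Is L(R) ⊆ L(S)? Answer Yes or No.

No

The empty string ε is in L(R) but not in L(S).
So L(R) ⊄ L(S).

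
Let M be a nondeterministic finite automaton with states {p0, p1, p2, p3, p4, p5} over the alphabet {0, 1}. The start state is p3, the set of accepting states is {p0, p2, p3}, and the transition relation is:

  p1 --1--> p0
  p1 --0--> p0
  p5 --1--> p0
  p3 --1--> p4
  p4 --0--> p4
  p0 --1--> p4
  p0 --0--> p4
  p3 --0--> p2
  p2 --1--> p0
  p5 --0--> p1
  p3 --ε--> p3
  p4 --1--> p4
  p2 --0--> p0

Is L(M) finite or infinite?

finite

The useful states (reachable from p3 and able to reach an accepting state) are {p0, p2, p3}.
Restricted to these states the transition graph has no cycle, so every accepting path has bounded length and L is finite.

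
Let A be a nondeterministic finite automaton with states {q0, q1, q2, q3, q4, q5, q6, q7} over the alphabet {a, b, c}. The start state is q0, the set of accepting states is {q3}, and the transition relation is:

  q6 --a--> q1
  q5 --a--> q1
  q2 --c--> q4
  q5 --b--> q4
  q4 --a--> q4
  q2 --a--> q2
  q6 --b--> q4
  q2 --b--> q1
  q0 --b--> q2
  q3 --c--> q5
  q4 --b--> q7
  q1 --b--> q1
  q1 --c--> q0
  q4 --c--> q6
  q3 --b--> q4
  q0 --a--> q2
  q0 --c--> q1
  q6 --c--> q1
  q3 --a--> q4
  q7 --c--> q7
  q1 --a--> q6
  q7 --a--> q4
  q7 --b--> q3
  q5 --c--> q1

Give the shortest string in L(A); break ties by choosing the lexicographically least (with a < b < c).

acbb

A breadth-first search from q0 reaches an accepting state first via the path q0 → q2 → q4 → q7 → q3 on input acbb.
No string of length < 4 is accepted (BFS exhausts all shorter strings without reaching an accepting state), and acbb is the lexicographically least accepting string of length 4.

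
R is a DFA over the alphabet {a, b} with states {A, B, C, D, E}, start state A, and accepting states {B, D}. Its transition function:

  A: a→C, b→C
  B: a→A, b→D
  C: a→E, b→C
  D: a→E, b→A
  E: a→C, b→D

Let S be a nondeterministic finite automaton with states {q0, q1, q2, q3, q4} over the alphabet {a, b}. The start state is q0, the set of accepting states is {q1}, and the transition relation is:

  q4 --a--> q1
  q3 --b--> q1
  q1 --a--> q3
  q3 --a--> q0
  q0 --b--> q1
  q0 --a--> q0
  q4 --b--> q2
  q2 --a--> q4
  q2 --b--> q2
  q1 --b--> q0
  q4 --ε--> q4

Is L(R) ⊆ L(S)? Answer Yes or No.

Yes

Exploring the product automaton R × S from the start pair (A, q0), following both machines on each input symbol, reaches 6 state pairs: (A, q0), (C, q0), (C, q1), (E, q0), (E, q3), (D, q1).
R accepts in {B, D} and S accepts in {q1}. The reachable pairs whose R-component is accepting are (D, q1); in each of them the S-component is accepting too, so the product for L(R) \ L(S) (R-component accepting, S-component rejecting) has no reachable accepting pair and the difference is empty.
Hence every string in L(R) is also in L(S).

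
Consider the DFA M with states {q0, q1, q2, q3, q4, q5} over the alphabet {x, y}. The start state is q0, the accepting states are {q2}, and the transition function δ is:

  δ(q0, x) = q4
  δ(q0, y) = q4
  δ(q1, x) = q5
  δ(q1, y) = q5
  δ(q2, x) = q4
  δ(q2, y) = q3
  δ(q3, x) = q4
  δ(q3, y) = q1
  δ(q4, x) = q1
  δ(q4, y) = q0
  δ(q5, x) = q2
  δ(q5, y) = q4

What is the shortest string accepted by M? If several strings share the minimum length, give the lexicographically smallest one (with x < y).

xxxx

A breadth-first search from q0 reaches an accepting state first via the path q0 → q4 → q1 → q5 → q2 on input xxxx.
No string of length < 4 is accepted (BFS exhausts all shorter strings without reaching an accepting state), and xxxx is the lexicographically least accepting string of length 4.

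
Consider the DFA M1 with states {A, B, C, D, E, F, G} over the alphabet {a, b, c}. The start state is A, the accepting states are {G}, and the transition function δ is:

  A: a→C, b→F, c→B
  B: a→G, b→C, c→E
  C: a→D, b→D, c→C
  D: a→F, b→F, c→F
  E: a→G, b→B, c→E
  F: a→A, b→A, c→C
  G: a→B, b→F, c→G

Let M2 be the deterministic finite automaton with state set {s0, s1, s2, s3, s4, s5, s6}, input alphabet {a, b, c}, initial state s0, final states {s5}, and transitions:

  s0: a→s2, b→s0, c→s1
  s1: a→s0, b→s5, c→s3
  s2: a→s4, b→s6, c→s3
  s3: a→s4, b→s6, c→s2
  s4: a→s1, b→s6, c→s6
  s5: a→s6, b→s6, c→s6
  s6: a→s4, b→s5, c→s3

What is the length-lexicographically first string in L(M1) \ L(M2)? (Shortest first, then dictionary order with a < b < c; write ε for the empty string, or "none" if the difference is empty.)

The string ca is accepted by M1 but not by M2.
No shorter string lies in the difference, and ca is the lexicographically first length-2 string in L(M1) \ L(M2).

ca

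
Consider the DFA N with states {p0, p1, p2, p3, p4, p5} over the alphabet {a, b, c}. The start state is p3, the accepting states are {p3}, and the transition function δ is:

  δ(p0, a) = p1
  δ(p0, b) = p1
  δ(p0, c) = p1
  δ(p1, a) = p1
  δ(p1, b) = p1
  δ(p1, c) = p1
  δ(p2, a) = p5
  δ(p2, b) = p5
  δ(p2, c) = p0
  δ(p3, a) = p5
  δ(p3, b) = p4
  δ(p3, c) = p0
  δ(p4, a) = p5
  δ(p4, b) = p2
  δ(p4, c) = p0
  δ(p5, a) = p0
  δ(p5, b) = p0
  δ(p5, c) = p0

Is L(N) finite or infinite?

The useful states (reachable from p3 and able to reach an accepting state) are {p3}.
Restricted to these states the transition graph has no cycle, so every accepting path has bounded length and L is finite.

finite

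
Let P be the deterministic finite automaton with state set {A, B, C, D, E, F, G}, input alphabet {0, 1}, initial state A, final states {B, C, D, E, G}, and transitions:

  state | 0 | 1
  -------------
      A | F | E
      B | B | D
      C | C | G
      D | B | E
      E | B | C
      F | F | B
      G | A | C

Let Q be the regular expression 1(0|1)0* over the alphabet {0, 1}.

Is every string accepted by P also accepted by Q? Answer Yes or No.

The string 1 is in L(P) but not in L(Q).
So L(P) ⊄ L(Q).

No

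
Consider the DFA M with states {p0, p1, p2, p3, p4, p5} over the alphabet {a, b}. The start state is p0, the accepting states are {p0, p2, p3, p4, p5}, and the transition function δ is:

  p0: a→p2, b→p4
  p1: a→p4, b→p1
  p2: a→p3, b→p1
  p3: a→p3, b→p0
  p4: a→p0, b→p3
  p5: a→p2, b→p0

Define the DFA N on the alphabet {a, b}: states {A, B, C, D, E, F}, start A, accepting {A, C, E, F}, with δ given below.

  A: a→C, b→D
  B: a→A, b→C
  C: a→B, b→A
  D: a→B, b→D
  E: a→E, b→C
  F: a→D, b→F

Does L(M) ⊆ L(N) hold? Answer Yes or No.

No

The string b is in L(M) but not in L(N).
So L(M) ⊄ L(N).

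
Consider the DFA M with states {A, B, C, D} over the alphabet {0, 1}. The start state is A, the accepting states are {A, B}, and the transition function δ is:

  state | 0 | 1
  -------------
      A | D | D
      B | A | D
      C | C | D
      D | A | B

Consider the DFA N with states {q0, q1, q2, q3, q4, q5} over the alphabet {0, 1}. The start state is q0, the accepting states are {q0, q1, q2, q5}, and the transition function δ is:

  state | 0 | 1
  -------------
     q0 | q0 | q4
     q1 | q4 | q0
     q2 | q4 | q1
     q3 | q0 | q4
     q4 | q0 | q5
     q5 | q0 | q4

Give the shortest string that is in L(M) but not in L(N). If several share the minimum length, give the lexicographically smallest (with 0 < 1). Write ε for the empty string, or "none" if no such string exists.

01

The string 01 is accepted by M but not by N.
No shorter string lies in the difference, and 01 is the lexicographically first length-2 string in L(M) \ L(N).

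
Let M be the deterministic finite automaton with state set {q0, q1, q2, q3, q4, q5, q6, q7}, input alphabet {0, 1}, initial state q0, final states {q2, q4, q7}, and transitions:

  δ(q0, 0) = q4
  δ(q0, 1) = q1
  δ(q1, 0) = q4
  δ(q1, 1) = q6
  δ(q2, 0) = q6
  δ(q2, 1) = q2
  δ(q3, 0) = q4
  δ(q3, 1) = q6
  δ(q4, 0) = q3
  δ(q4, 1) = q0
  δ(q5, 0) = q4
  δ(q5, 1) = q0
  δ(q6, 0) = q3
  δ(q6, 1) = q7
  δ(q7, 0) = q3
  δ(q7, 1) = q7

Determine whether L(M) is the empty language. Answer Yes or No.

The string 0 is accepted: the run q0 → q4 ends in the accepting state q4.
Since at least one string is accepted, L(M) is not empty.

No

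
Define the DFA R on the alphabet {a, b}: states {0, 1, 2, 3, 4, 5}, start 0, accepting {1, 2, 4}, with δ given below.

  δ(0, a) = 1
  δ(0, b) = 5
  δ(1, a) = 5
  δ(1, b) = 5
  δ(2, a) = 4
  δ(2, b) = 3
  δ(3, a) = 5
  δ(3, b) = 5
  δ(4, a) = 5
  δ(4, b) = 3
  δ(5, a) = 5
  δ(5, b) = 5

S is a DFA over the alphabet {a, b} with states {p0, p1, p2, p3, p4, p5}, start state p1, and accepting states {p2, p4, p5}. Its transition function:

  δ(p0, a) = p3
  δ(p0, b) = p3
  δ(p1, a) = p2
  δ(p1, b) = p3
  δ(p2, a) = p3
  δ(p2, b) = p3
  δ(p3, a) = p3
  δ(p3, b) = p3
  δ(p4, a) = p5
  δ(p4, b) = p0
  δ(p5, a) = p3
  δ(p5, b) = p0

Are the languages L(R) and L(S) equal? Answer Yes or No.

Exploring the product automaton R × S from the start pair (0, p1), following both machines on each input symbol, reaches 3 state pairs: (0, p1), (1, p2), (5, p3).
R accepts in {1, 2, 4} and S accepts in {p2, p4, p5}. In every reachable pair the two components are either both accepting — (1, p2) — or both non-accepting, so no string is accepted by exactly one of the machines: L(R) \ L(S) and L(S) \ L(R) are both empty.
Hence every string is accepted by R iff it is accepted by S, and the two languages coincide.

Yes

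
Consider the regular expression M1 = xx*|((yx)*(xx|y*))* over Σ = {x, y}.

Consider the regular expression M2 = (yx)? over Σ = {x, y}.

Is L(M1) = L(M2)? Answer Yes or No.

No

The string x is accepted by M1 but rejected by M2.
So L(M1) ≠ L(M2).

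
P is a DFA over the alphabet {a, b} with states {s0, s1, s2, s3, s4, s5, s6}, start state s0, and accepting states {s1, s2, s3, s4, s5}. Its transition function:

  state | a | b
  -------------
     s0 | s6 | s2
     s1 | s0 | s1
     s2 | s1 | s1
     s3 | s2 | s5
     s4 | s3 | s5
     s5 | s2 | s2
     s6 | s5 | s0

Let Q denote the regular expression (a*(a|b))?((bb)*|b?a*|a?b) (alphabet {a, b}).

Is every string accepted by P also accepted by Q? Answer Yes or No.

The string baab is in L(P) but not in L(Q).
So L(P) ⊄ L(Q).

No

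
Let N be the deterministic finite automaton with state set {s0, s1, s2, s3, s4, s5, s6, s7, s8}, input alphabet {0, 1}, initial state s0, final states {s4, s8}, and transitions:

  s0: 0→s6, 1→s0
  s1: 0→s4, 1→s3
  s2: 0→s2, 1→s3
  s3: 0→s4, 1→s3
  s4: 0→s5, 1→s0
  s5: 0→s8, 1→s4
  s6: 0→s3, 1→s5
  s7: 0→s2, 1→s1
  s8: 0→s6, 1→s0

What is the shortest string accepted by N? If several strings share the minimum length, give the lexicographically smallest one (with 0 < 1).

A breadth-first search from s0 reaches an accepting state first via the path s0 → s6 → s3 → s4 on input 000.
No string of length < 3 is accepted (BFS exhausts all shorter strings without reaching an accepting state), and 000 is the lexicographically least accepting string of length 3.

000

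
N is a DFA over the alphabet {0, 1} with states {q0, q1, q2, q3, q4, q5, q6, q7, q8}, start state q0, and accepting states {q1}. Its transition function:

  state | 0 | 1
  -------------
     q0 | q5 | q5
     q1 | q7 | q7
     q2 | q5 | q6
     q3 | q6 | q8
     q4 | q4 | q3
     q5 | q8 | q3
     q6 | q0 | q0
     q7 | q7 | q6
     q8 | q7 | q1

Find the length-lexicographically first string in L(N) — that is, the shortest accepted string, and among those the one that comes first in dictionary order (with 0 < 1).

A breadth-first search from q0 reaches an accepting state first via the path q0 → q5 → q8 → q1 on input 001.
No string of length < 3 is accepted (BFS exhausts all shorter strings without reaching an accepting state), and 001 is the lexicographically least accepting string of length 3.

001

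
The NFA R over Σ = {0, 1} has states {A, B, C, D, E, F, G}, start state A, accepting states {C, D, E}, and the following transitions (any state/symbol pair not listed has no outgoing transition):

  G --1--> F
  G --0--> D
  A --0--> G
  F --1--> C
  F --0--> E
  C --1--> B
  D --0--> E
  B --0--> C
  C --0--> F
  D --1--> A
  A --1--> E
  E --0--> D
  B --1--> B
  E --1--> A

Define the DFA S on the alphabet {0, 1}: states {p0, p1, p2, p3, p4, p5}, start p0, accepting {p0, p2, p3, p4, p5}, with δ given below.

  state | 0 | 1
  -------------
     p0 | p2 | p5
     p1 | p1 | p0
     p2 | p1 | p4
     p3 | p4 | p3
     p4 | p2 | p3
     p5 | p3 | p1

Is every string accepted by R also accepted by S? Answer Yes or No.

The string 00 is in L(R) but not in L(S).
So L(R) ⊄ L(S).

No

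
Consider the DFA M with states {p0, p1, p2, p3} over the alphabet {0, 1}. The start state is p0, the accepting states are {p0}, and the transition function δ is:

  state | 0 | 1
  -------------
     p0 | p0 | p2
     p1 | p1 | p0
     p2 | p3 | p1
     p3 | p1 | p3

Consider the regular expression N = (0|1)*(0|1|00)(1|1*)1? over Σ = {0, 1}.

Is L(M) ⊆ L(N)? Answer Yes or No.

No

The empty string ε is in L(M) but not in L(N).
So L(M) ⊄ L(N).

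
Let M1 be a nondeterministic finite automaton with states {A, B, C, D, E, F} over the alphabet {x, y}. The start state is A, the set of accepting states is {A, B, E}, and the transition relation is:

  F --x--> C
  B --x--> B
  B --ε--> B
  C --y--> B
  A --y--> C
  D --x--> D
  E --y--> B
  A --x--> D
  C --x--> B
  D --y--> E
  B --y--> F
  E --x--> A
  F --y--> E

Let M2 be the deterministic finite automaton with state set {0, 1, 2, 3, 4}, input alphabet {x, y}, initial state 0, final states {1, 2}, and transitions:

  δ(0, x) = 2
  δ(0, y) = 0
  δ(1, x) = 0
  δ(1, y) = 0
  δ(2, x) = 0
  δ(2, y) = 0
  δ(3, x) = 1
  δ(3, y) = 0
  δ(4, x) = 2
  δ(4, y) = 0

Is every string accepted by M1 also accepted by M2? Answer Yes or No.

The empty string ε is in L(M1) but not in L(M2).
So L(M1) ⊄ L(M2).

No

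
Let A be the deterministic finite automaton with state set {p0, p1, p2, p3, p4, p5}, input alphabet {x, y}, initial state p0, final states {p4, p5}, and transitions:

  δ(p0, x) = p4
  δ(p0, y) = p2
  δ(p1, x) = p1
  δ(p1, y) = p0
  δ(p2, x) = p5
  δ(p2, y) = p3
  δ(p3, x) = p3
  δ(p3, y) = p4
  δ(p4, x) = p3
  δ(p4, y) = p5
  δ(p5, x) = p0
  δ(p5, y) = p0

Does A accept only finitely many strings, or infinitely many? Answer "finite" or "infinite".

infinite

State p3 is reachable from the start and can reach an accepting state, and it lies on the cycle p3 → p3.
Traversing that cycle any number of times yields accepted strings of unbounded length, so the language is infinite.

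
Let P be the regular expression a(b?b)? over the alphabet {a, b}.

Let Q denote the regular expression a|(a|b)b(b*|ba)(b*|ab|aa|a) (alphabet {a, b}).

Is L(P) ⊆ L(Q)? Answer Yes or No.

Yes

Converting the expression P to a DFA (subset construction, then merging equivalent states) gives the minimal DFA with states {p0, p1, p2, p3, p4}, start state p0, accepting states {p1, p3, p4} and transitions p0: a→p1, b→p2; p1: a→p2, b→p3; p2: a→p2, b→p2; p3: a→p2, b→p4; p4: a→p2, b→p2.
Converting the expression Q to a DFA (subset construction, then merging equivalent states) gives the minimal DFA with states {q0, q1, q2, q3, q4, q5, q6, q7, q8, q9, q10}, start state q0, accepting states {q1, q4, q5, q6, q7, q8, q9, q10} and transitions q0: a→q1, b→q2; q1: a→q3, b→q4; q2: a→q3, b→q4; q3: a→q3, b→q3; q4: a→q5, b→q6; q5: a→q7, b→q7; q6: a→q8, b→q9; q7: a→q3, b→q3; q8: a→q5, b→q10; q9: a→q5, b→q9; q10: a→q3, b→q10.
Exploring the product automaton P × Q from the start pair (p0, q0), following both machines on each input symbol, reaches 13 state pairs: (p0, q0), (p1, q1), (p2, q2), (p2, q3), (p3, q4), (p2, q4), (p2, q5), (p4, q6), (p2, q6), (p2, q7), (p2, q8), (p2, q9), (p2, q10).
P accepts in {p1, p3, p4} and Q accepts in {q1, q4, q5, q6, q7, q8, q9, q10}. The reachable pairs whose P-component is accepting are (p1, q1), (p3, q4), (p4, q6); in each of them the Q-component is accepting too, so the product for L(P) \ L(Q) (P-component accepting, Q-component rejecting) has no reachable accepting pair and the difference is empty.
Hence every string in L(P) is also in L(Q).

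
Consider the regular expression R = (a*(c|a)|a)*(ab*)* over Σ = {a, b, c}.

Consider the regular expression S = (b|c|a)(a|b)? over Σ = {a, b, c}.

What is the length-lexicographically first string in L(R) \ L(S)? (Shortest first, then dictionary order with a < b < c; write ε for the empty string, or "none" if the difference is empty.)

The empty string ε is accepted by R but not by S.
Since ε is the unique shortest string, it is the required witness.

ε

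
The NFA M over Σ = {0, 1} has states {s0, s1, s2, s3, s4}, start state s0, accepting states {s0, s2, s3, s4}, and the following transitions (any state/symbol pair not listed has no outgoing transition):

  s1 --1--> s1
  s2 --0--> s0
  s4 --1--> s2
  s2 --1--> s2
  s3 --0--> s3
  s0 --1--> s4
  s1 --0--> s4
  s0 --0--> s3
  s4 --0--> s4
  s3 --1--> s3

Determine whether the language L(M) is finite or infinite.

State s3 is reachable from the start and can reach an accepting state, and it lies on the cycle s3 → s3.
Traversing that cycle any number of times yields accepted strings of unbounded length, so the language is infinite.

infinite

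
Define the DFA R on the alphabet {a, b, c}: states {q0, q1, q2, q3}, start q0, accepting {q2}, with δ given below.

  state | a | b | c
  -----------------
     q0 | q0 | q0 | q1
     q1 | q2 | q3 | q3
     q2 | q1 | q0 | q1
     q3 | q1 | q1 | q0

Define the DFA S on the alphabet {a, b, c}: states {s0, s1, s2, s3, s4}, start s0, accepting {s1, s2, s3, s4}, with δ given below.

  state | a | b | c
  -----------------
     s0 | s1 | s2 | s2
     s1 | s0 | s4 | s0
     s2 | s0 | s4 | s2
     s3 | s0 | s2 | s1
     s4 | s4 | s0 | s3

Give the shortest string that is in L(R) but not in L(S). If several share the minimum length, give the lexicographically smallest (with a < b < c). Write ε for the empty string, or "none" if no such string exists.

ca

The string ca is accepted by R but not by S.
No shorter string lies in the difference, and ca is the lexicographically first length-2 string in L(R) \ L(S).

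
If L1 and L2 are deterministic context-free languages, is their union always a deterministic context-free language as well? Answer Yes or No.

No

{aⁿbⁿ : n≥0} and {aⁿb²ⁿ : n≥0} are each accepted by a deterministic PDA (push the a's; pop one per b, respectively one per two b's), but their union U is not. Suppose a DPDA M accepted U. Being deterministic, M has a single run on aⁿb²ⁿ, and since aⁿbⁿ ∈ U that run passes through an accepting configuration right after consuming the prefix aⁿbⁿ and then goes on to accept again after n more b's. Build an ordinary (nondeterministic) PDA M′ that simulates M on a's and b's and, at any moment when M is in an accepting state, may switch to a second mode in which it reads only c's, feeding each c to M as a b; M′ accepts when M does. Then M′ accepts aⁱbʲcᵏ (k≥1) exactly when both aⁱbʲ ∈ U and aⁱbʲ⁺ᵏ ∈ U, and checking the four cases (i=j or j=2i, combined with j+k=i or j+k=2i) leaves only i=j=k: so L(M′) ∩ a*b*c⁺ = {aⁿbⁿcⁿ : n≥1} would be context-free, which it is not (pumping lemma) — contradiction. (The union is an unambiguous CFL; it is determinism, not unambiguity, that fails.)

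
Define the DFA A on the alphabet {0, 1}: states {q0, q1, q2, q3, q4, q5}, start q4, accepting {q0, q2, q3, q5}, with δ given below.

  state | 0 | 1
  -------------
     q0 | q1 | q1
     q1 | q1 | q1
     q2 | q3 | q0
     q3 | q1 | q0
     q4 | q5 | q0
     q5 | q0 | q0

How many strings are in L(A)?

The useful subgraph on states {q0, q4, q5} is acyclic, so L(A) is finite; the longest accepting path visits 3 useful states, giving maximum string length 2.
Counting accepting paths from q4 by length: 2 of length 1, 2 of length 2. Total 4.

4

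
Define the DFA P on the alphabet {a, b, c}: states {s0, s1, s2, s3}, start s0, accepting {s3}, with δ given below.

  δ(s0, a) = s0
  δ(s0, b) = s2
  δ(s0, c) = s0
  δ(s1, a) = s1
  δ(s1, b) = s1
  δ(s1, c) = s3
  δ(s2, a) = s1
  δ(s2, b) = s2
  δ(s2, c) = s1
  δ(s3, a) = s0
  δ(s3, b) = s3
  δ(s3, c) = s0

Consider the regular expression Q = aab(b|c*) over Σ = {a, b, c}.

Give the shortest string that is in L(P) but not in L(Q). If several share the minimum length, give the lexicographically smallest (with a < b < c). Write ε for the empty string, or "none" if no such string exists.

The string bac is accepted by P but not by Q.
No shorter string lies in the difference, and bac is the lexicographically first length-3 string in L(P) \ L(Q).

bac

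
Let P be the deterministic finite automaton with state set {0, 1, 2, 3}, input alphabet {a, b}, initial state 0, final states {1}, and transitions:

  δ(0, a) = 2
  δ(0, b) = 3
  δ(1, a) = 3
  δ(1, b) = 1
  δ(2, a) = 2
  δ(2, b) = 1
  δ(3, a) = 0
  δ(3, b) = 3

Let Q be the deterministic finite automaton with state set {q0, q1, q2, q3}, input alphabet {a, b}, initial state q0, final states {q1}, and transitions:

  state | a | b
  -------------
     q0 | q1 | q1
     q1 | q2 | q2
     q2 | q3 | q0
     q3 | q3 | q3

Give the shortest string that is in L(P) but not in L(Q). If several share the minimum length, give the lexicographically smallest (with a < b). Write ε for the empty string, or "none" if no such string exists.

ab

The string ab is accepted by P but not by Q.
No shorter string lies in the difference, and ab is the lexicographically first length-2 string in L(P) \ L(Q).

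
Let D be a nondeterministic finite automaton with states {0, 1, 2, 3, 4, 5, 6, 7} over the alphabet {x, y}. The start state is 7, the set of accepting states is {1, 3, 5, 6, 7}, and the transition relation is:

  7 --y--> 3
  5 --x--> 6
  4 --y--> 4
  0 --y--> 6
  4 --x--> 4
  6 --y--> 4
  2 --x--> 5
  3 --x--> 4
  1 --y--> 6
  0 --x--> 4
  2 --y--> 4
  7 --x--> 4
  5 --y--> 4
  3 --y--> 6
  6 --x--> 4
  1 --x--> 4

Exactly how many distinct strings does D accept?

3

The useful subgraph on states {3, 6, 7} is acyclic, so L(D) is finite; the longest accepting path visits 3 useful states, giving maximum string length 2.
Counting accepting paths from 7 by length: 1 of length 0, 1 of length 1, 1 of length 2. Total 3.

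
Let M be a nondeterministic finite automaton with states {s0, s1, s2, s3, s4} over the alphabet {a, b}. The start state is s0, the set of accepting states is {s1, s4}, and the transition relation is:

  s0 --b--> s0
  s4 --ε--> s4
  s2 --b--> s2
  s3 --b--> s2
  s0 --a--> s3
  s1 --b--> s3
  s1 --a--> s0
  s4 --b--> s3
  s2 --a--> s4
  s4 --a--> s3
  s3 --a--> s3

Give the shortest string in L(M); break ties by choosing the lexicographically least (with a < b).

A breadth-first search from s0 reaches an accepting state first via the path s0 → s3 → s2 → s4 on input aba.
No string of length < 3 is accepted (BFS exhausts all shorter strings without reaching an accepting state), and aba is the lexicographically least accepting string of length 3.

aba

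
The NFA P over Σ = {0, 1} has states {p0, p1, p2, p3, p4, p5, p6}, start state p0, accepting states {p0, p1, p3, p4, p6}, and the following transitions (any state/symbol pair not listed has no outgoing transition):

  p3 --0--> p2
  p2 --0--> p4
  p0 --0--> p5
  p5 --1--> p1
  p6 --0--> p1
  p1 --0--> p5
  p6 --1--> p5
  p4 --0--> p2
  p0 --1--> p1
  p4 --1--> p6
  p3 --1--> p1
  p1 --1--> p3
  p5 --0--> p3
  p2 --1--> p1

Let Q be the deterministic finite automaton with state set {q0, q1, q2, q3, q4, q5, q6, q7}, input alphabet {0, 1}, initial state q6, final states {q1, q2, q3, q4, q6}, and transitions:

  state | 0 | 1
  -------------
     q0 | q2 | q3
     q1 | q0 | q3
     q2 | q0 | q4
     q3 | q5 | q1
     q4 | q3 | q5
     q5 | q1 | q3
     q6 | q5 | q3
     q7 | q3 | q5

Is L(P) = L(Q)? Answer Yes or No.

Exploring the product automaton P × Q from the start pair (p0, q6), following both machines on each input symbol, reaches 7 state pairs: (p0, q6), (p5, q5), (p1, q3), (p3, q1), (p2, q0), (p4, q2), (p6, q4).
P accepts in {p0, p1, p3, p4, p6} and Q accepts in {q1, q2, q3, q4, q6}. In every reachable pair the two components are either both accepting — (p0, q6), (p1, q3), (p3, q1), (p4, q2), (p6, q4) — or both non-accepting, so no string is accepted by exactly one of the machines: L(P) \ L(Q) and L(Q) \ L(P) are both empty.
Hence every string is accepted by P iff it is accepted by Q, and the two languages coincide.

Yes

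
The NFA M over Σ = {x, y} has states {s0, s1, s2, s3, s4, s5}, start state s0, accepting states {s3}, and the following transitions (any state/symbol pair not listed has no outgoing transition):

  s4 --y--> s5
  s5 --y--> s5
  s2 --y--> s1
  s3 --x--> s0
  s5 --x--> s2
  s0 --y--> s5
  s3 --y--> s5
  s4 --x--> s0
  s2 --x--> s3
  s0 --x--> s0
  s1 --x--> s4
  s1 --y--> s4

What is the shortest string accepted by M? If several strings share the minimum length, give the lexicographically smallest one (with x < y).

A breadth-first search from s0 reaches an accepting state first via the path s0 → s5 → s2 → s3 on input yxx.
No string of length < 3 is accepted (BFS exhausts all shorter strings without reaching an accepting state), and yxx is the lexicographically least accepting string of length 3.

yxx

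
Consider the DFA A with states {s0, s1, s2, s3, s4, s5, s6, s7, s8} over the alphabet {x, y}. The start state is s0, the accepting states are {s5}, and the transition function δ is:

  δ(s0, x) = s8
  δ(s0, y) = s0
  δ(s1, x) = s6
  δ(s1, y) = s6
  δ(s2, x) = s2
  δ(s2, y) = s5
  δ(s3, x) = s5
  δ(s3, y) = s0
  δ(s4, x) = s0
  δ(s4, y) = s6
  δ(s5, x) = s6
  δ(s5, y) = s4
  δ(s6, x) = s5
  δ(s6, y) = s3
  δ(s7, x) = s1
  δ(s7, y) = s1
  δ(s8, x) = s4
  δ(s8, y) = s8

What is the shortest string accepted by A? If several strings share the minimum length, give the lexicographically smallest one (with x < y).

xxyx

A breadth-first search from s0 reaches an accepting state first via the path s0 → s8 → s4 → s6 → s5 on input xxyx.
No string of length < 4 is accepted (BFS exhausts all shorter strings without reaching an accepting state), and xxyx is the lexicographically least accepting string of length 4.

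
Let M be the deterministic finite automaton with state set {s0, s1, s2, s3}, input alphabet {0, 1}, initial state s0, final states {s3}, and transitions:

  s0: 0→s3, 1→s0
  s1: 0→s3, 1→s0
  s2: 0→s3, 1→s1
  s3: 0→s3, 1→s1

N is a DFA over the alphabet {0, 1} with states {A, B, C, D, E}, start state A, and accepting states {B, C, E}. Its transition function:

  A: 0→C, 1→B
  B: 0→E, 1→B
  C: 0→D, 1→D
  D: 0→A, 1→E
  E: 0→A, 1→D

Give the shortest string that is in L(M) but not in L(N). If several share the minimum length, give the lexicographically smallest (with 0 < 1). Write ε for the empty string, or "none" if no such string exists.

00

The string 00 is accepted by M but not by N.
No shorter string lies in the difference, and 00 is the lexicographically first length-2 string in L(M) \ L(N).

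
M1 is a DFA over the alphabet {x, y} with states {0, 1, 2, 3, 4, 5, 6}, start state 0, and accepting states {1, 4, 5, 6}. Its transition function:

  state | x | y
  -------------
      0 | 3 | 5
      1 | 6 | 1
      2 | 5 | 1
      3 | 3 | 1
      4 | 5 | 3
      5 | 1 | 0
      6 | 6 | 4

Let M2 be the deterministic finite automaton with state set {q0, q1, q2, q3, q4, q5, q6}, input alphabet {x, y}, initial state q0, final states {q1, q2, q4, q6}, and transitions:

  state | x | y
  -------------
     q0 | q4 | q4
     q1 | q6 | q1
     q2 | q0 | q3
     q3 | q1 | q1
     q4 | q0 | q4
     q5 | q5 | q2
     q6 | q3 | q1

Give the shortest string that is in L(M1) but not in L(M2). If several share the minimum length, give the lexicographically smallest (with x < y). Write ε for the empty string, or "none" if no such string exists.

The string yx is accepted by M1 but not by M2.
No shorter string lies in the difference, and yx is the lexicographically first length-2 string in L(M1) \ L(M2).

yx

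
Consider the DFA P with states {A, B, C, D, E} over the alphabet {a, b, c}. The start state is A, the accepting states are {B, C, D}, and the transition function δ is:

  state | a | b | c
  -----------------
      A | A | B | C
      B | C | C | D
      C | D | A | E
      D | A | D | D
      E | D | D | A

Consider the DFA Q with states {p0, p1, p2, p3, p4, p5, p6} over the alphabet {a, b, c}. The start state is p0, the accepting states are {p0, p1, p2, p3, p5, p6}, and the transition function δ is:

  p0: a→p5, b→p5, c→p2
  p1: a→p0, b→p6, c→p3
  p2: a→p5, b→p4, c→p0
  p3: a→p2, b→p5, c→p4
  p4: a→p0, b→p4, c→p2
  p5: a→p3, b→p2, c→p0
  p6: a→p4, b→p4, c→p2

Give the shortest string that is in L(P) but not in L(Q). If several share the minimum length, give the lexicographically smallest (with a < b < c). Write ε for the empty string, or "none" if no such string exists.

aac

The string aac is accepted by P but not by Q.
No shorter string lies in the difference, and aac is the lexicographically first length-3 string in L(P) \ L(Q).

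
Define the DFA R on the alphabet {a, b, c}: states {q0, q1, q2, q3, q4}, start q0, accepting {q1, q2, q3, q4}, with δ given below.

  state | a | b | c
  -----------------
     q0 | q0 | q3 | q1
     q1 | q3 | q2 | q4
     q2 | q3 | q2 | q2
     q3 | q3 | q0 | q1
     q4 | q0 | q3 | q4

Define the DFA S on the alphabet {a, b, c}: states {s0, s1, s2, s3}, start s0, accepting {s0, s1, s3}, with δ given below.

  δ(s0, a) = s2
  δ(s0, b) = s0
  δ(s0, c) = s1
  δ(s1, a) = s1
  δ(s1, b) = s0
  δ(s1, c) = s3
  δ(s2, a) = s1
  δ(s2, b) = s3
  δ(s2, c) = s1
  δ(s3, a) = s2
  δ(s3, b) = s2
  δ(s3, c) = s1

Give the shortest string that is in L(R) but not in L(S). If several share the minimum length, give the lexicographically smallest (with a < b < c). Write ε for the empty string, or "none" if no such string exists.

The string ba is accepted by R but not by S.
No shorter string lies in the difference, and ba is the lexicographically first length-2 string in L(R) \ L(S).

ba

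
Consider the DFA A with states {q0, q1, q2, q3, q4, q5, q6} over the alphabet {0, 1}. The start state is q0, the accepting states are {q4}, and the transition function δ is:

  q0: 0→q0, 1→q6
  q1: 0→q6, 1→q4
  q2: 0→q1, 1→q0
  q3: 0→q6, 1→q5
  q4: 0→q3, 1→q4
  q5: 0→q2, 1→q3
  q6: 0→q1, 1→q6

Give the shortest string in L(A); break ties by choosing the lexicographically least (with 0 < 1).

101

A breadth-first search from q0 reaches an accepting state first via the path q0 → q6 → q1 → q4 on input 101.
No string of length < 3 is accepted (BFS exhausts all shorter strings without reaching an accepting state), and 101 is the lexicographically least accepting string of length 3.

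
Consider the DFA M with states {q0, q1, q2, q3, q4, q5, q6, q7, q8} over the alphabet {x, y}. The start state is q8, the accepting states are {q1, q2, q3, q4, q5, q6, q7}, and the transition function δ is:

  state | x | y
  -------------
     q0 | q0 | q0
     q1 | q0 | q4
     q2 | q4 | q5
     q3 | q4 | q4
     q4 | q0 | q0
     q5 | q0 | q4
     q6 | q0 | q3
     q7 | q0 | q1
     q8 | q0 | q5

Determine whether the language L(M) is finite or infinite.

finite

The useful states (reachable from q8 and able to reach an accepting state) are {q4, q5, q8}.
Restricted to these states the transition graph has no cycle, so every accepting path has bounded length and L is finite.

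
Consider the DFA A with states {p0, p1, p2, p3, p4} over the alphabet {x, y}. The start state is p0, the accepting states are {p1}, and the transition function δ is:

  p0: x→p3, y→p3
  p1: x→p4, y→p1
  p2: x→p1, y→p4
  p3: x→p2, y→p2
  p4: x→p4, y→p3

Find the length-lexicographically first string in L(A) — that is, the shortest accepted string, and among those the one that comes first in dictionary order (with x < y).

xxx

A breadth-first search from p0 reaches an accepting state first via the path p0 → p3 → p2 → p1 on input xxx.
No string of length < 3 is accepted (BFS exhausts all shorter strings without reaching an accepting state), and xxx is the lexicographically least accepting string of length 3.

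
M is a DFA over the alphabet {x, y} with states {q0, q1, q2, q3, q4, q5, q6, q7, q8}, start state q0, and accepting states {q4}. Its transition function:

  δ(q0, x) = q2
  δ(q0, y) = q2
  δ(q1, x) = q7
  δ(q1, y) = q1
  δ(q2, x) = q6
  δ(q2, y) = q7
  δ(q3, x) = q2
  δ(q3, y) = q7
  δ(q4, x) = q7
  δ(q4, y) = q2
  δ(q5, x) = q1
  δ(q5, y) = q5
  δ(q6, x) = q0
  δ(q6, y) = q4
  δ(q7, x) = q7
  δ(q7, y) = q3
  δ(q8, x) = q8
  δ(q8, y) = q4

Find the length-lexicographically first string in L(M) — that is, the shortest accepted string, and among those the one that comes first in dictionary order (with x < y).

A breadth-first search from q0 reaches an accepting state first via the path q0 → q2 → q6 → q4 on input xxy.
No string of length < 3 is accepted (BFS exhausts all shorter strings without reaching an accepting state), and xxy is the lexicographically least accepting string of length 3.

xxy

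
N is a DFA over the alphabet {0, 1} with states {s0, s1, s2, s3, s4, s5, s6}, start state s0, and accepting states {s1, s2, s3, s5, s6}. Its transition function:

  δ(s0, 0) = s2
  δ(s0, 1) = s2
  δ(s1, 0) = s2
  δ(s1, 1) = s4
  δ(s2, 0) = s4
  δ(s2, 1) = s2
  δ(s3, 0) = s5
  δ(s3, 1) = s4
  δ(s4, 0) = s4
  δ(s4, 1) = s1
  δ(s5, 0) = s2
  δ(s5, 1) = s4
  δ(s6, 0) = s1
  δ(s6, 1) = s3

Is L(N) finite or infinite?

infinite

State s2 is reachable from the start and can reach an accepting state, and it lies on the cycle s2 → s2.
Traversing that cycle any number of times yields accepted strings of unbounded length, so the language is infinite.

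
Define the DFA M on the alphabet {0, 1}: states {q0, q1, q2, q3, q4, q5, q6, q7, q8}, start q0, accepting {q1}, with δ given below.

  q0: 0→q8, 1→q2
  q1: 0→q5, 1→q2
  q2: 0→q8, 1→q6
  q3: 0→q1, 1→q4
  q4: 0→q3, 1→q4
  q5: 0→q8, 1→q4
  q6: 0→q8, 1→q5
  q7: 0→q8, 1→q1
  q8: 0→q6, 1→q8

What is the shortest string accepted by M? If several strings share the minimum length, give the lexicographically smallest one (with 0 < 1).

A breadth-first search from q0 reaches an accepting state first via the path q0 → q8 → q6 → q5 → q4 → q3 → q1 on input 001100.
No string of length < 6 is accepted (BFS exhausts all shorter strings without reaching an accepting state), and 001100 is the lexicographically least accepting string of length 6.

001100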